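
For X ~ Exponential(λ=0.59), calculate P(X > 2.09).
0.291388

We have X ~ Exponential(λ=0.59).

P(X > 2.09) = 1 - P(X ≤ 2.09)
                = 1 - F(2.09)
                = 1 - 0.708612
                = 0.291388

So there's approximately a 29.1% chance that X exceeds 2.09.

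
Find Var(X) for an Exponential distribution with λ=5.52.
0.0328

We have X ~ Exponential(λ=5.52).

For an Exponential distribution with λ=5.52:
Var(X) = 0.0328

The variance measures the spread of the distribution around the mean.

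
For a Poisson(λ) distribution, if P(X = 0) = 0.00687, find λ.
λ = 4.9806

For a Poisson(λ) distribution, the PMF at 0 is:
P(X = 0) = λ^0 e^(-λ) / 0! = e^(-λ)

Given P(X = 0) = 0.00687:
e^(-λ) = 0.00687
-λ = ln(0.00687)
λ = -ln(0.00687) = 4.9806

Verification: e^(-4.9806) = 0.00687 ✓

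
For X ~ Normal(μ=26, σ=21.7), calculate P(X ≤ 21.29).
0.414084

We have X ~ Normal(μ=26, σ=21.7).

The CDF gives us P(X ≤ k).

Using the CDF:
P(X ≤ 21.29) = 0.414084

This means there's approximately a 41.4% chance that X is at most 21.29.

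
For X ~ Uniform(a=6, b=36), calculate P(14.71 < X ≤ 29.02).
0.477000

We have X ~ Uniform(a=6, b=36).

To find P(14.71 < X ≤ 29.02), we use:
P(14.71 < X ≤ 29.02) = P(X ≤ 29.02) - P(X ≤ 14.71)
                 = F(29.02) - F(14.71)
                 = 0.767333 - 0.290333
                 = 0.477000

So there's approximately a 47.7% chance that X falls in this range.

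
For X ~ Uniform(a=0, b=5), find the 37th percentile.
1.8500

We have X ~ Uniform(a=0, b=5).

We want to find x such that P(X ≤ x) = 0.37.

This is the 37th percentile, which means 37% of values fall below this point.

Using the inverse CDF (quantile function):
x = F⁻¹(0.37) = 1.8500

Verification: P(X ≤ 1.8500) = 0.37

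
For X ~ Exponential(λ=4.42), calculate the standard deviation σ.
0.2262

We have X ~ Exponential(λ=4.42).

For an Exponential distribution with λ=4.42:
σ = √Var(X) = 0.2262

The standard deviation is the square root of the variance.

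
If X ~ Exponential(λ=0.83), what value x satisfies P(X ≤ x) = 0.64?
1.2309

We have X ~ Exponential(λ=0.83).

We want to find x such that P(X ≤ x) = 0.64.

This is the 64th percentile, which means 64% of values fall below this point.

Using the inverse CDF (quantile function):
x = F⁻¹(0.64) = 1.2309

Verification: P(X ≤ 1.2309) = 0.64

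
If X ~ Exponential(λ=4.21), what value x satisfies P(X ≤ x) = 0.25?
0.0683

We have X ~ Exponential(λ=4.21).

We want to find x such that P(X ≤ x) = 0.25.

This is the 25th percentile, which means 25% of values fall below this point.

Using the inverse CDF (quantile function):
x = F⁻¹(0.25) = 0.0683

Verification: P(X ≤ 0.0683) = 0.25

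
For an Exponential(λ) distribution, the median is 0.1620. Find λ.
λ = 4.2787

For X ~ Exponential(λ), the CDF is F(x) = 1 - e^(-λx).
The median m satisfies F(m) = 0.5:
1 - e^(-λm) = 0.5
e^(-λm) = 0.5
λm = ln(2)
m = ln(2) / λ

Given m = 0.1620:
λ = ln(2) / 0.1620 = 0.693147 / 0.1620 = 4.2787

Verification: ln(2) / 4.2787 = 0.1620 ✓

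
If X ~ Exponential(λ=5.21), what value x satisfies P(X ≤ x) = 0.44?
0.1113

We have X ~ Exponential(λ=5.21).

We want to find x such that P(X ≤ x) = 0.44.

This is the 44th percentile, which means 44% of values fall below this point.

Using the inverse CDF (quantile function):
x = F⁻¹(0.44) = 0.1113

Verification: P(X ≤ 0.1113) = 0.44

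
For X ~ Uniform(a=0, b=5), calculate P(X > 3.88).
0.224000

We have X ~ Uniform(a=0, b=5).

P(X > 3.88) = 1 - P(X ≤ 3.88)
                = 1 - F(3.88)
                = 1 - 0.776000
                = 0.224000

So there's approximately a 22.4% chance that X exceeds 3.88.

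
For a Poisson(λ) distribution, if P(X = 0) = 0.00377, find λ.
λ = 5.5807

For a Poisson(λ) distribution, the PMF at 0 is:
P(X = 0) = λ^0 e^(-λ) / 0! = e^(-λ)

Given P(X = 0) = 0.00377:
e^(-λ) = 0.00377
-λ = ln(0.00377)
λ = -ln(0.00377) = 5.5807

Verification: e^(-5.5807) = 0.00377 ✓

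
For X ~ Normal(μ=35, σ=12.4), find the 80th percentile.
45.4361

We have X ~ Normal(μ=35, σ=12.4).

We want to find x such that P(X ≤ x) = 0.8.

This is the 80th percentile, which means 80% of values fall below this point.

Using the inverse CDF (quantile function):
x = F⁻¹(0.8) = 45.4361

Verification: P(X ≤ 45.4361) = 0.8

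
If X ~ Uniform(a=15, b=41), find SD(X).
7.5056

We have X ~ Uniform(a=15, b=41).

For a Uniform distribution with a=15, b=41:
σ = √Var(X) = 7.5056

The standard deviation is the square root of the variance.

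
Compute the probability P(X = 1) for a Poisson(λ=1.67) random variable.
0.314373

We have X ~ Poisson(λ=1.67).

For a Poisson distribution, the PMF gives us the probability of each outcome.

Using the PMF formula:
P(X = 1) = 0.314373

Rounded to 4 decimal places: 0.3144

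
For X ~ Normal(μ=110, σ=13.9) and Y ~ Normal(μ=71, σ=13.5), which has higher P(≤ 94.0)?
Y has higher probability (P(Y ≤ 94.0) = 0.9558 > P(X ≤ 94.0) = 0.1248)

Compute P(≤ 94.0) for each distribution:

X ~ Normal(μ=110, σ=13.9):
P(X ≤ 94.0) = 0.1248

Y ~ Normal(μ=71, σ=13.5):
P(Y ≤ 94.0) = 0.9558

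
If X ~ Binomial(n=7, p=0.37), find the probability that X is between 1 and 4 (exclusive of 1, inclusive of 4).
0.728613

We have X ~ Binomial(n=7, p=0.37).

To find P(1 < X ≤ 4), we use:
P(1 < X ≤ 4) = P(X ≤ 4) - P(X ≤ 1)
                 = F(4) - F(1)
                 = 0.929938 - 0.201326
                 = 0.728613

So there's approximately a 72.9% chance that X falls in this range.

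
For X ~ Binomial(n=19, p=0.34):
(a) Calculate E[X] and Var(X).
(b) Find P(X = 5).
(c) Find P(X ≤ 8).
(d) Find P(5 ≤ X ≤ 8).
(a) E[X] = 6.4600, Var(X) = 4.2636
(b) P(X = 5) = 0.157223
(c) P(X ≤ 8) = 0.838757
(d) P(5 ≤ X ≤ 8) = 0.666722

We have X ~ Binomial(n=19, p=0.34).

(a) Moments:
E[X] = 6.4600
Var(X) = 4.2636
σ = √Var(X) = 2.0648

(b) Point probability using PMF:
P(X = 5) = 0.157223

(c) Cumulative probability using CDF:
P(X ≤ 8) = F(8) = 0.838757

(d) Range probability:
P(5 ≤ X ≤ 8) = P(X ≤ 8) - P(X ≤ 4)
                   = F(8) - F(4)
                   = 0.838757 - 0.172035
                   = 0.666722

This means approximately 66.7% of outcomes fall in the interval [5, 8].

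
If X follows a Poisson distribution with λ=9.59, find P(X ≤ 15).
0.964078

We have X ~ Poisson(λ=9.59).

The CDF gives us P(X ≤ k).

Using the CDF:
P(X ≤ 15) = 0.964078

This means there's approximately a 96.4% chance that X is at most 15.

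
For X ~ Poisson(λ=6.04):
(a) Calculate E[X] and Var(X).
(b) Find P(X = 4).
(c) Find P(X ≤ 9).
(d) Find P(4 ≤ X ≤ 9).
(a) E[X] = 6.0400, Var(X) = 6.0400
(b) P(X = 4) = 0.132068
(c) P(X ≤ 9) = 0.913295
(d) P(4 ≤ X ≤ 9) = 0.765625

We have X ~ Poisson(λ=6.04).

(a) Moments:
E[X] = 6.0400
Var(X) = 6.0400
σ = √Var(X) = 2.4576

(b) Point probability using PMF:
P(X = 4) = 0.132068

(c) Cumulative probability using CDF:
P(X ≤ 9) = F(9) = 0.913295

(d) Range probability:
P(4 ≤ X ≤ 9) = P(X ≤ 9) - P(X ≤ 3)
                   = F(9) - F(3)
                   = 0.913295 - 0.147670
                   = 0.765625

This means approximately 76.6% of outcomes fall in the interval [4, 9].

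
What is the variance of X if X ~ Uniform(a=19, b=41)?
40.3333

We have X ~ Uniform(a=19, b=41).

For a Uniform distribution with a=19, b=41:
Var(X) = 40.3333

The variance measures the spread of the distribution around the mean.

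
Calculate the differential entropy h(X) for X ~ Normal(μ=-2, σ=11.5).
3.8613 nats

We have X ~ Normal(μ=-2, σ=11.5).

The differential entropy measures the uncertainty or information content of the distribution.

For a Normal distribution with μ=-2, σ=11.5:
h(X) = 3.8613 nats

(In bits, this would be 5.5707 bits.)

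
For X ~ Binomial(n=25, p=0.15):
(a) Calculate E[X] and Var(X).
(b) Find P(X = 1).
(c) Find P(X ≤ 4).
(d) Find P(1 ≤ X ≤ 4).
(a) E[X] = 3.7500, Var(X) = 3.1875
(b) P(X = 1) = 0.075873
(c) P(X ≤ 4) = 0.682107
(d) P(1 ≤ X ≤ 4) = 0.664909

We have X ~ Binomial(n=25, p=0.15).

(a) Moments:
E[X] = 3.7500
Var(X) = 3.1875
σ = √Var(X) = 1.7854

(b) Point probability using PMF:
P(X = 1) = 0.075873

(c) Cumulative probability using CDF:
P(X ≤ 4) = F(4) = 0.682107

(d) Range probability:
P(1 ≤ X ≤ 4) = P(X ≤ 4) - P(X ≤ 0)
                   = F(4) - F(0)
                   = 0.682107 - 0.017198
                   = 0.664909

This means approximately 66.5% of outcomes fall in the interval [1, 4].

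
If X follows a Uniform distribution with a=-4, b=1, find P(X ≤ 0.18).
0.836000

We have X ~ Uniform(a=-4, b=1).

The CDF gives us P(X ≤ k).

Using the CDF:
P(X ≤ 0.18) = 0.836000

This means there's approximately a 83.6% chance that X is at most 0.18.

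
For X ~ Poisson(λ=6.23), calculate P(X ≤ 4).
0.255449

We have X ~ Poisson(λ=6.23).

The CDF gives us P(X ≤ k).

Using the CDF:
P(X ≤ 4) = 0.255449

This means there's approximately a 25.5% chance that X is at most 4.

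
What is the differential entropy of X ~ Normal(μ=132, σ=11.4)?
3.8526 nats

We have X ~ Normal(μ=132, σ=11.4).

The differential entropy measures the uncertainty or information content of the distribution.

For a Normal distribution with μ=132, σ=11.4:
h(X) = 3.8526 nats

(In bits, this would be 5.5581 bits.)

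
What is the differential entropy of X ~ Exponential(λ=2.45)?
0.1039 nats

We have X ~ Exponential(λ=2.45).

The differential entropy measures the uncertainty or information content of the distribution.

For an Exponential distribution with λ=2.45:
h(X) = 0.1039 nats

(In bits, this would be 0.1499 bits.)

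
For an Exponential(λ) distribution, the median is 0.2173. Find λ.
λ = 3.1898

For X ~ Exponential(λ), the CDF is F(x) = 1 - e^(-λx).
The median m satisfies F(m) = 0.5:
1 - e^(-λm) = 0.5
e^(-λm) = 0.5
λm = ln(2)
m = ln(2) / λ

Given m = 0.2173:
λ = ln(2) / 0.2173 = 0.693147 / 0.2173 = 3.1898

Verification: ln(2) / 3.1898 = 0.2173 ✓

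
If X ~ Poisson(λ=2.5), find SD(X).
1.5811

We have X ~ Poisson(λ=2.5).

For a Poisson distribution with λ=2.5:
σ = √Var(X) = 1.5811

The standard deviation is the square root of the variance.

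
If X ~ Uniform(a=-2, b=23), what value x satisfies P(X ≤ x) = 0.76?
17.0000

We have X ~ Uniform(a=-2, b=23).

We want to find x such that P(X ≤ x) = 0.76.

This is the 76th percentile, which means 76% of values fall below this point.

Using the inverse CDF (quantile function):
x = F⁻¹(0.76) = 17.0000

Verification: P(X ≤ 17.0000) = 0.76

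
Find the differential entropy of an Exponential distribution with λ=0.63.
1.4620 nats

We have X ~ Exponential(λ=0.63).

The differential entropy measures the uncertainty or information content of the distribution.

For an Exponential distribution with λ=0.63:
h(X) = 1.4620 nats

(In bits, this would be 2.1093 bits.)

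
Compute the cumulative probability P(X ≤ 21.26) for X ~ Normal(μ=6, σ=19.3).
0.785433

We have X ~ Normal(μ=6, σ=19.3).

The CDF gives us P(X ≤ k).

Using the CDF:
P(X ≤ 21.26) = 0.785433

This means there's approximately a 78.5% chance that X is at most 21.26.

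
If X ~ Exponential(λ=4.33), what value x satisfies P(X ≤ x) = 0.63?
0.2296

We have X ~ Exponential(λ=4.33).

We want to find x such that P(X ≤ x) = 0.63.

This is the 63rd percentile, which means 63% of values fall below this point.

Using the inverse CDF (quantile function):
x = F⁻¹(0.63) = 0.2296

Verification: P(X ≤ 0.2296) = 0.63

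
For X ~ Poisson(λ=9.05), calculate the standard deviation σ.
3.0083

We have X ~ Poisson(λ=9.05).

For a Poisson distribution with λ=9.05:
σ = √Var(X) = 3.0083

The standard deviation is the square root of the variance.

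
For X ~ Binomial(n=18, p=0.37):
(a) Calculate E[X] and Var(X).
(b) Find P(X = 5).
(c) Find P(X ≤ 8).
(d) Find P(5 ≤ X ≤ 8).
(a) E[X] = 6.6600, Var(X) = 4.1958
(b) P(X = 5) = 0.146324
(c) P(X ≤ 8) = 0.816473
(d) P(5 ≤ X ≤ 8) = 0.671364

We have X ~ Binomial(n=18, p=0.37).

(a) Moments:
E[X] = 6.6600
Var(X) = 4.1958
σ = √Var(X) = 2.0484

(b) Point probability using PMF:
P(X = 5) = 0.146324

(c) Cumulative probability using CDF:
P(X ≤ 8) = F(8) = 0.816473

(d) Range probability:
P(5 ≤ X ≤ 8) = P(X ≤ 8) - P(X ≤ 4)
                   = F(8) - F(4)
                   = 0.816473 - 0.145110
                   = 0.671364

This means approximately 67.1% of outcomes fall in the interval [5, 8].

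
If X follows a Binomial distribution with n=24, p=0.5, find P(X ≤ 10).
0.270628

We have X ~ Binomial(n=24, p=0.5).

The CDF gives us P(X ≤ k).

Using the CDF:
P(X ≤ 10) = 0.270628

This means there's approximately a 27.1% chance that X is at most 10.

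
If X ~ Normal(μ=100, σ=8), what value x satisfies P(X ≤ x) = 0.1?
89.7476

We have X ~ Normal(μ=100, σ=8).

We want to find x such that P(X ≤ x) = 0.1.

This is the 10th percentile, which means 10% of values fall below this point.

Using the inverse CDF (quantile function):
x = F⁻¹(0.1) = 89.7476

Verification: P(X ≤ 89.7476) = 0.1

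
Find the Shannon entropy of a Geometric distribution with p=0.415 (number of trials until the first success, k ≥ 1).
1.6352 nats

We have X ~ Geometric(p=0.415) (number of trials until the first success, k ≥ 1).

The Shannon entropy measures the uncertainty or information content of the distribution.

For a Geometric distribution with p=0.415 (number of trials until the first success, k ≥ 1):
H(X) = 1.6352 nats

(In bits, this would be 2.3592 bits.)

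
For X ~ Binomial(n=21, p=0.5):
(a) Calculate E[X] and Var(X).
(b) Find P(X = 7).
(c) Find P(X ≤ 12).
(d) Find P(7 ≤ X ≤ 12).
(a) E[X] = 10.5000, Var(X) = 5.2500
(b) P(X = 7) = 0.055447
(c) P(X ≤ 12) = 0.808345
(d) P(7 ≤ X ≤ 12) = 0.769168

We have X ~ Binomial(n=21, p=0.5).

(a) Moments:
E[X] = 10.5000
Var(X) = 5.2500
σ = √Var(X) = 2.2913

(b) Point probability using PMF:
P(X = 7) = 0.055447

(c) Cumulative probability using CDF:
P(X ≤ 12) = F(12) = 0.808345

(d) Range probability:
P(7 ≤ X ≤ 12) = P(X ≤ 12) - P(X ≤ 6)
                   = F(12) - F(6)
                   = 0.808345 - 0.039177
                   = 0.769168

This means approximately 76.9% of outcomes fall in the interval [7, 12].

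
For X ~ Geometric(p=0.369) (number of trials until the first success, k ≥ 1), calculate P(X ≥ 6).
0.100034

We have X ~ Geometric(p=0.369) (number of trials until the first success, k ≥ 1).

For discrete distributions, P(X ≥ 6) = 1 - P(X ≤ 5).

P(X ≤ 5) = 0.899966
P(X ≥ 6) = 1 - 0.899966 = 0.100034

So there's approximately a 10.0% chance that X is at least 6.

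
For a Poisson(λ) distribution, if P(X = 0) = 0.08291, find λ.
λ = 2.4900

For a Poisson(λ) distribution, the PMF at 0 is:
P(X = 0) = λ^0 e^(-λ) / 0! = e^(-λ)

Given P(X = 0) = 0.08291:
e^(-λ) = 0.08291
-λ = ln(0.08291)
λ = -ln(0.08291) = 2.4900

Verification: e^(-2.4900) = 0.08291 ✓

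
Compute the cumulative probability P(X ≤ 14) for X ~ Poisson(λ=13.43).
0.630613

We have X ~ Poisson(λ=13.43).

The CDF gives us P(X ≤ k).

Using the CDF:
P(X ≤ 14) = 0.630613

This means there's approximately a 63.1% chance that X is at most 14.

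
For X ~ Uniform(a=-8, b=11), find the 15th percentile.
-5.1500

We have X ~ Uniform(a=-8, b=11).

We want to find x such that P(X ≤ x) = 0.15.

This is the 15th percentile, which means 15% of values fall below this point.

Using the inverse CDF (quantile function):
x = F⁻¹(0.15) = -5.1500

Verification: P(X ≤ -5.1500) = 0.15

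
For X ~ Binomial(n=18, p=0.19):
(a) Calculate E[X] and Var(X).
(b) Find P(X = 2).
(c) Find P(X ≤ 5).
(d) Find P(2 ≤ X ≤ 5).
(a) E[X] = 3.4200, Var(X) = 2.7702
(b) P(X = 2) = 0.189653
(c) P(X ≤ 5) = 0.890337
(d) P(2 ≤ X ≤ 5) = 0.772689

We have X ~ Binomial(n=18, p=0.19).

(a) Moments:
E[X] = 3.4200
Var(X) = 2.7702
σ = √Var(X) = 1.6644

(b) Point probability using PMF:
P(X = 2) = 0.189653

(c) Cumulative probability using CDF:
P(X ≤ 5) = F(5) = 0.890337

(d) Range probability:
P(2 ≤ X ≤ 5) = P(X ≤ 5) - P(X ≤ 1)
                   = F(5) - F(1)
                   = 0.890337 - 0.117648
                   = 0.772689

This means approximately 77.3% of outcomes fall in the interval [2, 5].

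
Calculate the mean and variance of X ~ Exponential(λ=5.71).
E[X] = 0.1751, Var(X) = 0.0307

We have X ~ Exponential(λ=5.71).

For an Exponential distribution with λ=5.71:

Expected value:
E[X] = 0.1751

Variance:
Var(X) = 0.0307

Standard deviation:
σ = √Var(X) = 0.1751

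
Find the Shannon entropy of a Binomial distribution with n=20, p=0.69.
2.1422 nats

We have X ~ Binomial(n=20, p=0.69).

The Shannon entropy measures the uncertainty or information content of the distribution.

For a Binomial distribution with n=20, p=0.69:
H(X) = 2.1422 nats

(In bits, this would be 3.0905 bits.)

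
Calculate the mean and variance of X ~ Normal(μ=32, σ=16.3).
E[X] = 32.0000, Var(X) = 265.6900

We have X ~ Normal(μ=32, σ=16.3).

For a Normal distribution with μ=32, σ=16.3:

Expected value:
E[X] = 32.0000

Variance:
Var(X) = 265.6900

Standard deviation:
σ = √Var(X) = 16.3000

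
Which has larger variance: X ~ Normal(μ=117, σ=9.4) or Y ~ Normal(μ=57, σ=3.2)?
X has larger variance (88.3600 > 10.2400)

Compute the variance for each distribution:

X ~ Normal(μ=117, σ=9.4):
Var(X) = 88.3600

Y ~ Normal(μ=57, σ=3.2):
Var(Y) = 10.2400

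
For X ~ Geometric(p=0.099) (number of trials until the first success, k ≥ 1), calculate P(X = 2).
0.089199

We have X ~ Geometric(p=0.099) (number of trials until the first success, k ≥ 1).

For a Geometric distribution, the PMF gives us the probability of each outcome.

Using the PMF formula:
P(X = 2) = 0.089199

Rounded to 4 decimal places: 0.0892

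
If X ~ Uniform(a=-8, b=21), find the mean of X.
6.5000

We have X ~ Uniform(a=-8, b=21).

For a Uniform distribution with a=-8, b=21:
E[X] = 6.5000

This is the expected (average) value of X.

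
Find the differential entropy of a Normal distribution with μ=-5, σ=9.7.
3.6911 nats

We have X ~ Normal(μ=-5, σ=9.7).

The differential entropy measures the uncertainty or information content of the distribution.

For a Normal distribution with μ=-5, σ=9.7:
h(X) = 3.6911 nats

(In bits, this would be 5.3251 bits.)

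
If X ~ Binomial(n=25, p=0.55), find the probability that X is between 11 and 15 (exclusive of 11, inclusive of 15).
0.574940

We have X ~ Binomial(n=25, p=0.55).

To find P(11 < X ≤ 15), we use:
P(11 < X ≤ 15) = P(X ≤ 15) - P(X ≤ 11)
                 = F(15) - F(11)
                 = 0.757629 - 0.182688
                 = 0.574940

So there's approximately a 57.5% chance that X falls in this range.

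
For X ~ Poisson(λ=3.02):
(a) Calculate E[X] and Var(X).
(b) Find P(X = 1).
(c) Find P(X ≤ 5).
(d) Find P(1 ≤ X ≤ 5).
(a) E[X] = 3.0200, Var(X) = 3.0200
(b) P(X = 1) = 0.147380
(c) P(X ≤ 5) = 0.914052
(d) P(1 ≤ X ≤ 5) = 0.865251

We have X ~ Poisson(λ=3.02).

(a) Moments:
E[X] = 3.0200
Var(X) = 3.0200
σ = √Var(X) = 1.7378

(b) Point probability using PMF:
P(X = 1) = 0.147380

(c) Cumulative probability using CDF:
P(X ≤ 5) = F(5) = 0.914052

(d) Range probability:
P(1 ≤ X ≤ 5) = P(X ≤ 5) - P(X ≤ 0)
                   = F(5) - F(0)
                   = 0.914052 - 0.048801
                   = 0.865251

This means approximately 86.5% of outcomes fall in the interval [1, 5].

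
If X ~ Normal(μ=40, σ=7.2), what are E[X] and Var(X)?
E[X] = 40.0000, Var(X) = 51.8400

We have X ~ Normal(μ=40, σ=7.2).

For a Normal distribution with μ=40, σ=7.2:

Expected value:
E[X] = 40.0000

Variance:
Var(X) = 51.8400

Standard deviation:
σ = √Var(X) = 7.2000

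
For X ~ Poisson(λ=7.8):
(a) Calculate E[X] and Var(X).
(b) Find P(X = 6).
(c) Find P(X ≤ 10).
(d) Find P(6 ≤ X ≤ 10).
(a) E[X] = 7.8000, Var(X) = 7.8000
(b) P(X = 6) = 0.128156
(c) P(X ≤ 10) = 0.835230
(d) P(6 ≤ X ≤ 10) = 0.624979

We have X ~ Poisson(λ=7.8).

(a) Moments:
E[X] = 7.8000
Var(X) = 7.8000
σ = √Var(X) = 2.7928

(b) Point probability using PMF:
P(X = 6) = 0.128156

(c) Cumulative probability using CDF:
P(X ≤ 10) = F(10) = 0.835230

(d) Range probability:
P(6 ≤ X ≤ 10) = P(X ≤ 10) - P(X ≤ 5)
                   = F(10) - F(5)
                   = 0.835230 - 0.210251
                   = 0.624979

This means approximately 62.5% of outcomes fall in the interval [6, 10].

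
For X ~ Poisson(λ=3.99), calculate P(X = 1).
0.073814

We have X ~ Poisson(λ=3.99).

For a Poisson distribution, the PMF gives us the probability of each outcome.

Using the PMF formula:
P(X = 1) = 0.073814

Rounded to 4 decimal places: 0.0738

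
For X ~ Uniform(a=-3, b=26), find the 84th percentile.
21.3600

We have X ~ Uniform(a=-3, b=26).

We want to find x such that P(X ≤ x) = 0.84.

This is the 84th percentile, which means 84% of values fall below this point.

Using the inverse CDF (quantile function):
x = F⁻¹(0.84) = 21.3600

Verification: P(X ≤ 21.3600) = 0.84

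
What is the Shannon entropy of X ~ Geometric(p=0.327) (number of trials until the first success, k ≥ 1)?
1.9328 nats

We have X ~ Geometric(p=0.327) (number of trials until the first success, k ≥ 1).

The Shannon entropy measures the uncertainty or information content of the distribution.

For a Geometric distribution with p=0.327 (number of trials until the first success, k ≥ 1):
H(X) = 1.9328 nats

(In bits, this would be 2.7885 bits.)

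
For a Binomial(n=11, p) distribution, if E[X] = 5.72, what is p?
p = 0.52

For a Binomial(n, p) distribution:
E[X] = n × p

Given n = 11 and E[X] = 5.72:
5.72 = 11 × p
p = 5.72 / 11 = 0.52

Verification: Binomial(11, 0.52) has E[X] = 5.72 ✓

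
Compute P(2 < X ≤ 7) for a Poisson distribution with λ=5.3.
0.731923

We have X ~ Poisson(λ=5.3).

To find P(2 < X ≤ 7), we use:
P(2 < X ≤ 7) = P(X ≤ 7) - P(X ≤ 2)
                 = F(7) - F(2)
                 = 0.833477 - 0.101554
                 = 0.731923

So there's approximately a 73.2% chance that X falls in this range.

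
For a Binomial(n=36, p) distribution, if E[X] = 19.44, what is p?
p = 0.54

For a Binomial(n, p) distribution:
E[X] = n × p

Given n = 36 and E[X] = 19.44:
19.44 = 36 × p
p = 19.44 / 36 = 0.54

Verification: Binomial(36, 0.54) has E[X] = 19.44 ✓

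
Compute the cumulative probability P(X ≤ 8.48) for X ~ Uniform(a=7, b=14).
0.211429

We have X ~ Uniform(a=7, b=14).

The CDF gives us P(X ≤ k).

Using the CDF:
P(X ≤ 8.48) = 0.211429

This means there's approximately a 21.1% chance that X is at most 8.48.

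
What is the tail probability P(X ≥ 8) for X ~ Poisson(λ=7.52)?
0.478289

We have X ~ Poisson(λ=7.52).

For discrete distributions, P(X ≥ 8) = 1 - P(X ≤ 7).

P(X ≤ 7) = 0.521711
P(X ≥ 8) = 1 - 0.521711 = 0.478289

So there's approximately a 47.8% chance that X is at least 8.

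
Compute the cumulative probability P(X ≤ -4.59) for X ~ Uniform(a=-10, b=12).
0.245909

We have X ~ Uniform(a=-10, b=12).

The CDF gives us P(X ≤ k).

Using the CDF:
P(X ≤ -4.59) = 0.245909

This means there's approximately a 24.6% chance that X is at most -4.59.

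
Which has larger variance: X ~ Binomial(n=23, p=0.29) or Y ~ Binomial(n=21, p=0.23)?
X has larger variance (4.7357 > 3.7191)

Compute the variance for each distribution:

X ~ Binomial(n=23, p=0.29):
Var(X) = 4.7357

Y ~ Binomial(n=21, p=0.23):
Var(Y) = 3.7191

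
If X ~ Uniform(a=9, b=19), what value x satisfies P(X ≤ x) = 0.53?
14.3000

We have X ~ Uniform(a=9, b=19).

We want to find x such that P(X ≤ x) = 0.53.

This is the 53rd percentile, which means 53% of values fall below this point.

Using the inverse CDF (quantile function):
x = F⁻¹(0.53) = 14.3000

Verification: P(X ≤ 14.3000) = 0.53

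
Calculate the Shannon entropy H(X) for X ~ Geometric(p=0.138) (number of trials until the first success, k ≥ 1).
2.9081 nats

We have X ~ Geometric(p=0.138) (number of trials until the first success, k ≥ 1).

The Shannon entropy measures the uncertainty or information content of the distribution.

For a Geometric distribution with p=0.138 (number of trials until the first success, k ≥ 1):
H(X) = 2.9081 nats

(In bits, this would be 4.1955 bits.)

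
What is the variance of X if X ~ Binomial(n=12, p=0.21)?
1.9908

We have X ~ Binomial(n=12, p=0.21).

For a Binomial distribution with n=12, p=0.21:
Var(X) = 1.9908

The variance measures the spread of the distribution around the mean.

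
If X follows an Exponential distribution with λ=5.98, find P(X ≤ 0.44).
0.928008

We have X ~ Exponential(λ=5.98).

The CDF gives us P(X ≤ k).

Using the CDF:
P(X ≤ 0.44) = 0.928008

This means there's approximately a 92.8% chance that X is at most 0.44.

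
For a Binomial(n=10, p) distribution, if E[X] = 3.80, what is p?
p = 0.38

For a Binomial(n, p) distribution:
E[X] = n × p

Given n = 10 and E[X] = 3.80:
3.80 = 10 × p
p = 3.80 / 10 = 0.38

Verification: Binomial(10, 0.38) has E[X] = 3.80 ✓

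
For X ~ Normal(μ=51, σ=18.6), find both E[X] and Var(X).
E[X] = 51.0000, Var(X) = 345.9600

We have X ~ Normal(μ=51, σ=18.6).

For a Normal distribution with μ=51, σ=18.6:

Expected value:
E[X] = 51.0000

Variance:
Var(X) = 345.9600

Standard deviation:
σ = √Var(X) = 18.6000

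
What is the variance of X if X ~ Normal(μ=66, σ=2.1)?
4.4100

We have X ~ Normal(μ=66, σ=2.1).

For a Normal distribution with μ=66, σ=2.1:
Var(X) = 4.4100

The variance measures the spread of the distribution around the mean.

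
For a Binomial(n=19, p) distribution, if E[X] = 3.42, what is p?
p = 0.18

For a Binomial(n, p) distribution:
E[X] = n × p

Given n = 19 and E[X] = 3.42:
3.42 = 19 × p
p = 3.42 / 19 = 0.18

Verification: Binomial(19, 0.18) has E[X] = 3.42 ✓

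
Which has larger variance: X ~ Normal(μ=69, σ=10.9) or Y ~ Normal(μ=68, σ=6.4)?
X has larger variance (118.8100 > 40.9600)

Compute the variance for each distribution:

X ~ Normal(μ=69, σ=10.9):
Var(X) = 118.8100

Y ~ Normal(μ=68, σ=6.4):
Var(Y) = 40.9600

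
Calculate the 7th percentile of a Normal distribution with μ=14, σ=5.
6.6210

We have X ~ Normal(μ=14, σ=5).

We want to find x such that P(X ≤ x) = 0.07.

This is the 7th percentile, which means 7% of values fall below this point.

Using the inverse CDF (quantile function):
x = F⁻¹(0.07) = 6.6210

Verification: P(X ≤ 6.6210) = 0.07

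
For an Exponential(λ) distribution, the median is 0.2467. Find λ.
λ = 2.8097

For X ~ Exponential(λ), the CDF is F(x) = 1 - e^(-λx).
The median m satisfies F(m) = 0.5:
1 - e^(-λm) = 0.5
e^(-λm) = 0.5
λm = ln(2)
m = ln(2) / λ

Given m = 0.2467:
λ = ln(2) / 0.2467 = 0.693147 / 0.2467 = 2.8097

Verification: ln(2) / 2.8097 = 0.2467 ✓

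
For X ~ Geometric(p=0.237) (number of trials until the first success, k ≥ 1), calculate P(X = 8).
0.035680

We have X ~ Geometric(p=0.237) (number of trials until the first success, k ≥ 1).

For a Geometric distribution, the PMF gives us the probability of each outcome.

Using the PMF formula:
P(X = 8) = 0.035680

Rounded to 4 decimal places: 0.0357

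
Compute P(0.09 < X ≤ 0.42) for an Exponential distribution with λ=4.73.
0.516151

We have X ~ Exponential(λ=4.73).

To find P(0.09 < X ≤ 0.42), we use:
P(0.09 < X ≤ 0.42) = P(X ≤ 0.42) - P(X ≤ 0.09)
                 = F(0.42) - F(0.09)
                 = 0.862839 - 0.346688
                 = 0.516151

So there's approximately a 51.6% chance that X falls in this range.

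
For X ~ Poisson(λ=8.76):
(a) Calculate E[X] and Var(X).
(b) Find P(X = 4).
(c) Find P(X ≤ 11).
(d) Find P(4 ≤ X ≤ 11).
(a) E[X] = 8.7600, Var(X) = 8.7600
(b) P(X = 4) = 0.038493
(c) P(X ≤ 11) = 0.825654
(d) P(4 ≤ X ≤ 11) = 0.800526

We have X ~ Poisson(λ=8.76).

(a) Moments:
E[X] = 8.7600
Var(X) = 8.7600
σ = √Var(X) = 2.9597

(b) Point probability using PMF:
P(X = 4) = 0.038493

(c) Cumulative probability using CDF:
P(X ≤ 11) = F(11) = 0.825654

(d) Range probability:
P(4 ≤ X ≤ 11) = P(X ≤ 11) - P(X ≤ 3)
                   = F(11) - F(3)
                   = 0.825654 - 0.025128
                   = 0.800526

This means approximately 80.1% of outcomes fall in the interval [4, 11].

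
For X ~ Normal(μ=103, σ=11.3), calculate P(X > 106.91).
0.364665

We have X ~ Normal(μ=103, σ=11.3).

P(X > 106.91) = 1 - P(X ≤ 106.91)
                = 1 - F(106.91)
                = 1 - 0.635335
                = 0.364665

So there's approximately a 36.5% chance that X exceeds 106.91.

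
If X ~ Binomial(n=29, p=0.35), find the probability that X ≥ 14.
0.097788

We have X ~ Binomial(n=29, p=0.35).

For discrete distributions, P(X ≥ 14) = 1 - P(X ≤ 13).

P(X ≤ 13) = 0.902212
P(X ≥ 14) = 1 - 0.902212 = 0.097788

So there's approximately a 9.8% chance that X is at least 14.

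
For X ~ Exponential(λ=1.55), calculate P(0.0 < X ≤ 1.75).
0.933629

We have X ~ Exponential(λ=1.55).

To find P(0.0 < X ≤ 1.75), we use:
P(0.0 < X ≤ 1.75) = P(X ≤ 1.75) - P(X ≤ 0.0)
                 = F(1.75) - F(0.0)
                 = 0.933629 - 0.000000
                 = 0.933629

So there's approximately a 93.4% chance that X falls in this range.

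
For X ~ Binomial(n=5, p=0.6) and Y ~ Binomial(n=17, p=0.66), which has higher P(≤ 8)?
X has higher probability (P(X ≤ 8) = 1.0000 > P(Y ≤ 8) = 0.0845)

Compute P(≤ 8) for each distribution:

X ~ Binomial(n=5, p=0.6):
P(X ≤ 8) = 1.0000

Y ~ Binomial(n=17, p=0.66):
P(Y ≤ 8) = 0.0845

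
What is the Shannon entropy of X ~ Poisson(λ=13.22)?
2.7032 nats

We have X ~ Poisson(λ=13.22).

The Shannon entropy measures the uncertainty or information content of the distribution.

For a Poisson distribution with λ=13.22:
H(X) = 2.7032 nats

(In bits, this would be 3.8999 bits.)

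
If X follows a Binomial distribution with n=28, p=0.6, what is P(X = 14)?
0.084388

We have X ~ Binomial(n=28, p=0.6).

For a Binomial distribution, the PMF gives us the probability of each outcome.

Using the PMF formula:
P(X = 14) = 0.084388

Rounded to 4 decimal places: 0.0844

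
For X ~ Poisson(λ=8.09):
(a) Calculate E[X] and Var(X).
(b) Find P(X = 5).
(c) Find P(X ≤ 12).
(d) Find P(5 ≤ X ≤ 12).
(a) E[X] = 8.0900, Var(X) = 8.0900
(b) P(X = 5) = 0.088536
(c) P(X ≤ 12) = 0.931774
(d) P(5 ≤ X ≤ 12) = 0.837179

We have X ~ Poisson(λ=8.09).

(a) Moments:
E[X] = 8.0900
Var(X) = 8.0900
σ = √Var(X) = 2.8443

(b) Point probability using PMF:
P(X = 5) = 0.088536

(c) Cumulative probability using CDF:
P(X ≤ 12) = F(12) = 0.931774

(d) Range probability:
P(5 ≤ X ≤ 12) = P(X ≤ 12) - P(X ≤ 4)
                   = F(12) - F(4)
                   = 0.931774 - 0.094594
                   = 0.837179

This means approximately 83.7% of outcomes fall in the interval [5, 12].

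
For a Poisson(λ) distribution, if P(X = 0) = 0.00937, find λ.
λ = 4.6702

For a Poisson(λ) distribution, the PMF at 0 is:
P(X = 0) = λ^0 e^(-λ) / 0! = e^(-λ)

Given P(X = 0) = 0.00937:
e^(-λ) = 0.00937
-λ = ln(0.00937)
λ = -ln(0.00937) = 4.6702

Verification: e^(-4.6702) = 0.00937 ✓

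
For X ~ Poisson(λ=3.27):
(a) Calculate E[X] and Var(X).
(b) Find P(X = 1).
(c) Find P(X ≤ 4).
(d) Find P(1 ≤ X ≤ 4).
(a) E[X] = 3.2700, Var(X) = 3.2700
(b) P(X = 1) = 0.124281
(c) P(X ≤ 4) = 0.768040
(d) P(1 ≤ X ≤ 4) = 0.730034

We have X ~ Poisson(λ=3.27).

(a) Moments:
E[X] = 3.2700
Var(X) = 3.2700
σ = √Var(X) = 1.8083

(b) Point probability using PMF:
P(X = 1) = 0.124281

(c) Cumulative probability using CDF:
P(X ≤ 4) = F(4) = 0.768040

(d) Range probability:
P(1 ≤ X ≤ 4) = P(X ≤ 4) - P(X ≤ 0)
                   = F(4) - F(0)
                   = 0.768040 - 0.038006
                   = 0.730034

This means approximately 73.0% of outcomes fall in the interval [1, 4].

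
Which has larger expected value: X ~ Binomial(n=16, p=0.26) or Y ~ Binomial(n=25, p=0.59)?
Y has larger mean (14.7500 > 4.1600)

Compute the expected value for each distribution:

X ~ Binomial(n=16, p=0.26):
E[X] = 4.1600

Y ~ Binomial(n=25, p=0.59):
E[Y] = 14.7500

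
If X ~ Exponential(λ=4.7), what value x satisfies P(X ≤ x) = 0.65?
0.2234

We have X ~ Exponential(λ=4.7).

We want to find x such that P(X ≤ x) = 0.65.

This is the 65th percentile, which means 65% of values fall below this point.

Using the inverse CDF (quantile function):
x = F⁻¹(0.65) = 0.2234

Verification: P(X ≤ 0.2234) = 0.65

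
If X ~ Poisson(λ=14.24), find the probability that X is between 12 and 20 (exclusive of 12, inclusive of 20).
0.609619

We have X ~ Poisson(λ=14.24).

To find P(12 < X ≤ 20), we use:
P(12 < X ≤ 20) = P(X ≤ 20) - P(X ≤ 12)
                 = F(20) - F(12)
                 = 0.944870 - 0.335252
                 = 0.609619

So there's approximately a 61.0% chance that X falls in this range.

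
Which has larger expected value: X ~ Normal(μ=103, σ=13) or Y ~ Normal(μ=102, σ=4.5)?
X has larger mean (103.0000 > 102.0000)

Compute the expected value for each distribution:

X ~ Normal(μ=103, σ=13):
E[X] = 103.0000

Y ~ Normal(μ=102, σ=4.5):
E[Y] = 102.0000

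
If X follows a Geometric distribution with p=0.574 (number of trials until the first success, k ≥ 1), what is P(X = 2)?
0.244524

We have X ~ Geometric(p=0.574) (number of trials until the first success, k ≥ 1).

For a Geometric distribution, the PMF gives us the probability of each outcome.

Using the PMF formula:
P(X = 2) = 0.244524

Rounded to 4 decimal places: 0.2445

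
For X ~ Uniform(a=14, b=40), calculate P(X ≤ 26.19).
0.468846

We have X ~ Uniform(a=14, b=40).

The CDF gives us P(X ≤ k).

Using the CDF:
P(X ≤ 26.19) = 0.468846

This means there's approximately a 46.9% chance that X is at most 26.19.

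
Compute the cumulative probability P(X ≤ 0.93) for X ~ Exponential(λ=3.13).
0.945573

We have X ~ Exponential(λ=3.13).

The CDF gives us P(X ≤ k).

Using the CDF:
P(X ≤ 0.93) = 0.945573

This means there's approximately a 94.6% chance that X is at most 0.93.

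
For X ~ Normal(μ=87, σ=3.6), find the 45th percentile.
86.5476

We have X ~ Normal(μ=87, σ=3.6).

We want to find x such that P(X ≤ x) = 0.45.

This is the 45th percentile, which means 45% of values fall below this point.

Using the inverse CDF (quantile function):
x = F⁻¹(0.45) = 86.5476

Verification: P(X ≤ 86.5476) = 0.45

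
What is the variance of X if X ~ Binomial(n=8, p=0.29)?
1.6472

We have X ~ Binomial(n=8, p=0.29).

For a Binomial distribution with n=8, p=0.29:
Var(X) = 1.6472

The variance measures the spread of the distribution around the mean.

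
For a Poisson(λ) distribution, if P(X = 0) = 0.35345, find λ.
λ = 1.0400

For a Poisson(λ) distribution, the PMF at 0 is:
P(X = 0) = λ^0 e^(-λ) / 0! = e^(-λ)

Given P(X = 0) = 0.35345:
e^(-λ) = 0.35345
-λ = ln(0.35345)
λ = -ln(0.35345) = 1.0400

Verification: e^(-1.0400) = 0.35345 ✓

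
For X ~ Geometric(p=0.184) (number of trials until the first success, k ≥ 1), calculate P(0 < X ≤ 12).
0.912847

We have X ~ Geometric(p=0.184) (number of trials until the first success, k ≥ 1).

To find P(0 < X ≤ 12), we use:
P(0 < X ≤ 12) = P(X ≤ 12) - P(X ≤ 0)
                 = F(12) - F(0)
                 = 0.912847 - 0.000000
                 = 0.912847

So there's approximately a 91.3% chance that X falls in this range.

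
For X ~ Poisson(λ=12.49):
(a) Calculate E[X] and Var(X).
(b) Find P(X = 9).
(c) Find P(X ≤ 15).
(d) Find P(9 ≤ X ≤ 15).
(a) E[X] = 12.4900, Var(X) = 12.4900
(b) P(X = 9) = 0.076729
(c) P(X ≤ 15) = 0.806838
(d) P(9 ≤ X ≤ 15) = 0.681370

We have X ~ Poisson(λ=12.49).

(a) Moments:
E[X] = 12.4900
Var(X) = 12.4900
σ = √Var(X) = 3.5341

(b) Point probability using PMF:
P(X = 9) = 0.076729

(c) Cumulative probability using CDF:
P(X ≤ 15) = F(15) = 0.806838

(d) Range probability:
P(9 ≤ X ≤ 15) = P(X ≤ 15) - P(X ≤ 8)
                   = F(15) - F(8)
                   = 0.806838 - 0.125468
                   = 0.681370

This means approximately 68.1% of outcomes fall in the interval [9, 15].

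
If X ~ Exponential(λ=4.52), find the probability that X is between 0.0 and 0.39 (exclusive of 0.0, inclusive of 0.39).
0.828436

We have X ~ Exponential(λ=4.52).

To find P(0.0 < X ≤ 0.39), we use:
P(0.0 < X ≤ 0.39) = P(X ≤ 0.39) - P(X ≤ 0.0)
                 = F(0.39) - F(0.0)
                 = 0.828436 - 0.000000
                 = 0.828436

So there's approximately a 82.8% chance that X falls in this range.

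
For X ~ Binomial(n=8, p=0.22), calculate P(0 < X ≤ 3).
0.786503

We have X ~ Binomial(n=8, p=0.22).

To find P(0 < X ≤ 3), we use:
P(0 < X ≤ 3) = P(X ≤ 3) - P(X ≤ 0)
                 = F(3) - F(0)
                 = 0.923515 - 0.137011
                 = 0.786503

So there's approximately a 78.7% chance that X falls in this range.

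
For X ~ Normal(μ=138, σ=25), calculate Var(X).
625.0000

We have X ~ Normal(μ=138, σ=25).

For a Normal distribution with μ=138, σ=25:
Var(X) = 625.0000

The variance measures the spread of the distribution around the mean.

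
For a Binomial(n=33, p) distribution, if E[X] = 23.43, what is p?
p = 0.71

For a Binomial(n, p) distribution:
E[X] = n × p

Given n = 33 and E[X] = 23.43:
23.43 = 33 × p
p = 23.43 / 33 = 0.71

Verification: Binomial(33, 0.71) has E[X] = 23.43 ✓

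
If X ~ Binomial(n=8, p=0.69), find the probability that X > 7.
0.051380

We have X ~ Binomial(n=8, p=0.69).

P(X > 7) = 1 - P(X ≤ 7)
                = 1 - F(7)
                = 1 - 0.948620
                = 0.051380

So there's approximately a 5.1% chance that X exceeds 7.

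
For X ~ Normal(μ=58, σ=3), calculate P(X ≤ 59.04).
0.635579

We have X ~ Normal(μ=58, σ=3).

The CDF gives us P(X ≤ k).

Using the CDF:
P(X ≤ 59.04) = 0.635579

This means there's approximately a 63.6% chance that X is at most 59.04.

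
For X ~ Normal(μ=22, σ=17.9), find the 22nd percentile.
8.1777

We have X ~ Normal(μ=22, σ=17.9).

We want to find x such that P(X ≤ x) = 0.22.

This is the 22nd percentile, which means 22% of values fall below this point.

Using the inverse CDF (quantile function):
x = F⁻¹(0.22) = 8.1777

Verification: P(X ≤ 8.1777) = 0.22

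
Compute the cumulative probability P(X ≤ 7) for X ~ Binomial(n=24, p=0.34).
0.396790

We have X ~ Binomial(n=24, p=0.34).

The CDF gives us P(X ≤ k).

Using the CDF:
P(X ≤ 7) = 0.396790

This means there's approximately a 39.7% chance that X is at most 7.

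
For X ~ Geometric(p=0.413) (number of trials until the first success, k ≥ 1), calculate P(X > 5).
0.069693

We have X ~ Geometric(p=0.413) (number of trials until the first success, k ≥ 1).

P(X > 5) = 1 - P(X ≤ 5)
                = 1 - F(5)
                = 1 - 0.930307
                = 0.069693

So there's approximately a 7.0% chance that X exceeds 5.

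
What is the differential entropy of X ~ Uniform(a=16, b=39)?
3.1355 nats

We have X ~ Uniform(a=16, b=39).

The differential entropy measures the uncertainty or information content of the distribution.

For a Uniform distribution with a=16, b=39:
h(X) = 3.1355 nats

(In bits, this would be 4.5236 bits.)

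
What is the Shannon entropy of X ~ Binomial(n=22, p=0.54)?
2.2678 nats

We have X ~ Binomial(n=22, p=0.54).

The Shannon entropy measures the uncertainty or information content of the distribution.

For a Binomial distribution with n=22, p=0.54:
H(X) = 2.2678 nats

(In bits, this would be 3.2717 bits.)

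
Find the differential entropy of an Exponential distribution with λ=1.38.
0.6779 nats

We have X ~ Exponential(λ=1.38).

The differential entropy measures the uncertainty or information content of the distribution.

For an Exponential distribution with λ=1.38:
h(X) = 0.6779 nats

(In bits, this would be 0.9780 bits.)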